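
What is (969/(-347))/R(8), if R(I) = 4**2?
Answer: -969/5552 ≈ -0.17453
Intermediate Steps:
R(I) = 16
(969/(-347))/R(8) = (969/(-347))/16 = (969*(-1/347))*(1/16) = -969/347*1/16 = -969/5552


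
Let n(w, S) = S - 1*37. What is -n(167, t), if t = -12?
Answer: 49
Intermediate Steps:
n(w, S) = -37 + S (n(w, S) = S - 37 = -37 + S)
-n(167, t) = -(-37 - 12) = -1*(-49) = 49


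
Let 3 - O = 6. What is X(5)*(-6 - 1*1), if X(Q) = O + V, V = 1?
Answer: 14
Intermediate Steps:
O = -3 (O = 3 - 1*6 = 3 - 6 = -3)
X(Q) = -2 (X(Q) = -3 + 1 = -2)
X(5)*(-6 - 1*1) = -2*(-6 - 1*1) = -2*(-6 - 1) = -2*(-7) = 14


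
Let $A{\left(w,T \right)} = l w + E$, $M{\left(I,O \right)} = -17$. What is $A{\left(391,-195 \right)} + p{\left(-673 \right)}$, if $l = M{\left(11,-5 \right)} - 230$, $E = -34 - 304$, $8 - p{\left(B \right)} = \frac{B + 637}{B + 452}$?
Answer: $- \frac{21416483}{221} \approx -96907.0$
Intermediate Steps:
$p{\left(B \right)} = 8 - \frac{637 + B}{452 + B}$ ($p{\left(B \right)} = 8 - \frac{B + 637}{B + 452} = 8 - \frac{637 + B}{452 + B}$)
$E = -338$
$l = -247$ ($l = -17 - 230 = -247$)
$A{\left(w,T \right)} = -338 - 247 w$ ($A{\left(w,T \right)} = - 247 w - 338 = -338 - 247 w$)
$A{\left(391,-195 \right)} + p{\left(-673 \right)} = \left(-338 - 96577\right) + \frac{2979 + 7 \left(-673\right)}{452 - 673} = \left(-338 - 96577\right) + \frac{2979 - 4711}{-221} = -96915 - - \frac{1732}{221} = -96915 + \frac{1732}{221} = - \frac{21416483}{221}$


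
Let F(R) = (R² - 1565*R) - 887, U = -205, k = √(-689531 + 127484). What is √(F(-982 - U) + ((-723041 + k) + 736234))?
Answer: √(1832040 + I*√562047) ≈ 1353.5 + 0.277*I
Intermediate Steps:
k = I*√562047 (k = √(-562047) = I*√562047 ≈ 749.7*I)
F(R) = -887 + R² - 1565*R
√(F(-982 - U) + ((-723041 + k) + 736234)) = √((-887 + (-982 - 1*(-205))² - 1565*(-982 - 1*(-205))) + ((-723041 + I*√562047) + 736234)) = √((-887 + (-982 + 205)² - 1565*(-982 + 205)) + (13193 + I*√562047)) = √((-887 + (-777)² - 1565*(-777)) + (13193 + I*√562047)) = √((-887 + 603729 + 1216005) + (13193 + I*√562047)) = √(1818847 + (13193 + I*√562047)) = √(1832040 + I*√562047)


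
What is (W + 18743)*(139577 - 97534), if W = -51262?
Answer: -1367196317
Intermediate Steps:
(W + 18743)*(139577 - 97534) = (-51262 + 18743)*(139577 - 97534) = -32519*42043 = -1367196317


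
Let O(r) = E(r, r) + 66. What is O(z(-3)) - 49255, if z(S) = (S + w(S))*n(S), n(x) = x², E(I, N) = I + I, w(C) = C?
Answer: -49297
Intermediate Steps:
E(I, N) = 2*I
z(S) = 2*S³ (z(S) = (S + S)*S² = (2*S)*S² = 2*S³)
O(r) = 66 + 2*r (O(r) = 2*r + 66 = 66 + 2*r)
O(z(-3)) - 49255 = (66 + 2*(2*(-3)³)) - 49255 = (66 + 2*(2*(-27))) - 49255 = (66 + 2*(-54)) - 49255 = (66 - 108) - 49255 = -42 - 49255 = -49297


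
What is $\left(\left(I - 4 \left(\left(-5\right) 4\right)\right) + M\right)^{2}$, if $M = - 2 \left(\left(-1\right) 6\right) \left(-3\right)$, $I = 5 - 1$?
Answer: $2304$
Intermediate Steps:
$I = 4$ ($I = 5 - 1 = 4$)
$M = -36$ ($M = \left(-2\right) \left(-6\right) \left(-3\right) = 12 \left(-3\right) = -36$)
$\left(\left(I - 4 \left(\left(-5\right) 4\right)\right) + M\right)^{2} = \left(\left(4 - 4 \left(\left(-5\right) 4\right)\right) - 36\right)^{2} = \left(\left(4 - -80\right) - 36\right)^{2} = \left(\left(4 + 80\right) - 36\right)^{2} = \left(84 - 36\right)^{2} = 48^{2} = 2304$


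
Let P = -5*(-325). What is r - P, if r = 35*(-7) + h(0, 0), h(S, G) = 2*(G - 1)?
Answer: -1872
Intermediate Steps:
h(S, G) = -2 + 2*G (h(S, G) = 2*(-1 + G) = -2 + 2*G)
r = -247 (r = 35*(-7) + (-2 + 2*0) = -245 + (-2 + 0) = -245 - 2 = -247)
P = 1625
r - P = -247 - 1*1625 = -247 - 1625 = -1872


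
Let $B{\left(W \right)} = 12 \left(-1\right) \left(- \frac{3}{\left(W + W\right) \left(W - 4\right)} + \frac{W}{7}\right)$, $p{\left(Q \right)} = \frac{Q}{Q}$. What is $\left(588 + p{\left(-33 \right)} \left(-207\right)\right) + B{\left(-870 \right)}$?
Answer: $\frac{1661050131}{887110} \approx 1872.4$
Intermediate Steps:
$p{\left(Q \right)} = 1$
$B{\left(W \right)} = - \frac{12 W}{7} + \frac{18}{W \left(-4 + W\right)}$ ($B{\left(W \right)} = - 12 \left(- \frac{3}{2 W \left(-4 + W\right)} + W \frac{1}{7}\right) = - 12 \left(- \frac{3}{2 W \left(-4 + W\right)} + \frac{W}{7}\right) = - 12 \left(\frac{W}{7} - \frac{3}{2 W \left(-4 + W\right)}\right) = - \frac{12 W}{7} + \frac{18}{W \left(-4 + W\right)}$)
$\left(588 + p{\left(-33 \right)} \left(-207\right)\right) + B{\left(-870 \right)} = \left(588 + 1 \left(-207\right)\right) + \frac{6 \left(21 - 2 \left(-870\right)^{3} + 8 \left(-870\right)^{2}\right)}{7 \left(-870\right) \left(-4 - 870\right)} = \left(588 - 207\right) + \frac{6}{7} \left(- \frac{1}{870}\right) \frac{1}{-874} \left(21 - -1317006000 + 8 \cdot 756900\right) = 381 + \frac{6}{7} \left(- \frac{1}{870}\right) \left(- \frac{1}{874}\right) \left(21 + 1317006000 + 6055200\right) = 381 + \frac{6}{7} \left(- \frac{1}{870}\right) \left(- \frac{1}{874}\right) 1323061221 = 381 + \frac{1323061221}{887110} = \frac{1661050131}{887110}$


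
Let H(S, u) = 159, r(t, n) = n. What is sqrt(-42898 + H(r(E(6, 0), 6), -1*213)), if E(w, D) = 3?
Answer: I*sqrt(42739) ≈ 206.73*I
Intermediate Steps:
sqrt(-42898 + H(r(E(6, 0), 6), -1*213)) = sqrt(-42898 + 159) = sqrt(-42739) = I*sqrt(42739)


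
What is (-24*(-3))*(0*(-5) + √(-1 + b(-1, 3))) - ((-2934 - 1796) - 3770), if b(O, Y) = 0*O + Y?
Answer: 8500 + 72*√2 ≈ 8601.8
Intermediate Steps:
b(O, Y) = Y (b(O, Y) = 0 + Y = Y)
(-24*(-3))*(0*(-5) + √(-1 + b(-1, 3))) - ((-2934 - 1796) - 3770) = (-24*(-3))*(0*(-5) + √(-1 + 3)) - ((-2934 - 1796) - 3770) = 72*(0 + √2) - (-4730 - 3770) = 72*√2 - 1*(-8500) = 72*√2 + 8500 = 8500 + 72*√2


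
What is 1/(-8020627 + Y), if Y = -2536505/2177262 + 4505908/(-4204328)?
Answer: -572120224371/4588764198513679213 ≈ -1.2468e-7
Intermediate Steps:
Y = -1279677578596/572120224371 (Y = -2536505*1/2177262 + 4505908*(-1/4204328) = -2536505/2177262 - 1126477/1051082 = -1279677578596/572120224371 ≈ -2.2367)
1/(-8020627 + Y) = 1/(-8020627 - 1279677578596/572120224371) = 1/(-4588764198513679213/572120224371) = -572120224371/4588764198513679213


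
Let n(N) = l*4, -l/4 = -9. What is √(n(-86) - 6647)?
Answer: I*√6503 ≈ 80.641*I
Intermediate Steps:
l = 36 (l = -4*(-9) = 36)
n(N) = 144 (n(N) = 36*4 = 144)
√(n(-86) - 6647) = √(144 - 6647) = √(-6503) = I*√6503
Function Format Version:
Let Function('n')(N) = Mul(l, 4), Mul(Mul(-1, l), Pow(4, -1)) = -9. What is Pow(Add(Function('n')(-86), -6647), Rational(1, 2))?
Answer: Mul(I, Pow(6503, Rational(1, 2))) ≈ Mul(80.641, I)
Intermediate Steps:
l = 36 (l = Mul(-4, -9) = 36)
Function('n')(N) = 144 (Function('n')(N) = Mul(36, 4) = 144)
Pow(Add(Function('n')(-86), -6647), Rational(1, 2)) = Pow(Add(144, -6647), Rational(1, 2)) = Pow(-6503, Rational(1, 2)) = Mul(I, Pow(6503, Rational(1, 2)))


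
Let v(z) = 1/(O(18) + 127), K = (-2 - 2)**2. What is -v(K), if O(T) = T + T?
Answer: -1/163 ≈ -0.0061350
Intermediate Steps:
O(T) = 2*T
K = 16 (K = (-4)**2 = 16)
v(z) = 1/163 (v(z) = 1/(2*18 + 127) = 1/(36 + 127) = 1/163)
-v(K) = -1*1/163 = -1/163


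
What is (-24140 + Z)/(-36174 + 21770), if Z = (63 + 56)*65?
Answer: 16405/14404 ≈ 1.1389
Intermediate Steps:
Z = 7735 (Z = 119*65 = 7735)
(-24140 + Z)/(-36174 + 21770) = (-24140 + 7735)/(-36174 + 21770) = -16405/(-14404) = -16405*(-1/14404) = 16405/14404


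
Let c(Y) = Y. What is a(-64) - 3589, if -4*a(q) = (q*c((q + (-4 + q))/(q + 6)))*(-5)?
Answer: -109361/29 ≈ -3771.1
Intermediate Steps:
a(q) = 5*q*(-4 + 2*q)/(4*(6 + q)) (a(q) = -q*((q + (-4 + q))/(q + 6))*(-5)/4 = -q*((-4 + 2*q)/(6 + q))*(-5)/4 = -q*(-4 + 2*q)/(6 + q)*(-5)/4 = -(-5)*q*(-4 + 2*q)/(4*(6 + q)) = 5*q*(-4 + 2*q)/(4*(6 + q)))
a(-64) - 3589 = (5/2)*(-64)*(-2 - 64)/(6 - 64) - 3589 = (5/2)*(-64)*(-66)/(-58) - 3589 = (5/2)*(-64)*(-1/58)*(-66) - 3589 = -5280/29 - 3589 = -109361/29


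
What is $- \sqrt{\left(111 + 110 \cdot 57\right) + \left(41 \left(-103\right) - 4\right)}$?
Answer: $- \sqrt{2154} \approx -46.411$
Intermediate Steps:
$- \sqrt{\left(111 + 110 \cdot 57\right) + \left(41 \left(-103\right) - 4\right)} = - \sqrt{\left(111 + 6270\right) - 4227} = - \sqrt{6381 - 4227} = - \sqrt{2154}$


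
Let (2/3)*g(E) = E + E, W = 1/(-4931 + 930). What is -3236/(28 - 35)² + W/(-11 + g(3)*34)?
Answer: -3819434669/57834455 ≈ -66.041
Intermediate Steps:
W = -1/4001 (W = 1/(-4001) = -1/4001 ≈ -0.00024994)
g(E) = 3*E (g(E) = 3*(E + E)/2 = 3*(2*E)/2 = 3*E)
-3236/(28 - 35)² + W/(-11 + g(3)*34) = -3236/(28 - 35)² - 1/(4001*(-11 + (3*3)*34)) = -3236/((-7)²) - 1/(4001*(-11 + 9*34)) = -3236/49 - 1/(4001*(-11 + 306)) = -3236*1/49 - 1/4001/295 = -3236/49 - 1/4001*1/295 = -3236/49 - 1/1180295 = -3819434669/57834455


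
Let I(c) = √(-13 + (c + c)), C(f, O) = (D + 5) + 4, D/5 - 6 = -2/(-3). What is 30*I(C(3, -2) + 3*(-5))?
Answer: 50*√15 ≈ 193.65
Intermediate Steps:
D = 100/3 (D = 30 + 5*(-2/(-3)) = 30 + 5*(-2*(-⅓)) = 30 + 5*(⅔) = 30 + 10/3 = 100/3 ≈ 33.333)
C(f, O) = 127/3 (C(f, O) = (100/3 + 5) + 4 = 115/3 + 4 = 127/3)
I(c) = √(-13 + 2*c)
30*I(C(3, -2) + 3*(-5)) = 30*√(-13 + 2*(127/3 + 3*(-5))) = 30*√(-13 + 2*(127/3 - 15)) = 30*√(-13 + 2*(82/3)) = 30*√(-13 + 164/3) = 30*√(125/3) = 30*(5*√15/3) = 50*√15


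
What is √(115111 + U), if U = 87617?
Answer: 2*√50682 ≈ 450.25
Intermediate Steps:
√(115111 + U) = √(115111 + 87617) = √202728 = 2*√50682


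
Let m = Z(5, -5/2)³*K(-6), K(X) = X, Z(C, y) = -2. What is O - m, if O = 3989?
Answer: 3941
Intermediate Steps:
m = 48 (m = (-2)³*(-6) = -8*(-6) = 48)
O - m = 3989 - 1*48 = 3989 - 48 = 3941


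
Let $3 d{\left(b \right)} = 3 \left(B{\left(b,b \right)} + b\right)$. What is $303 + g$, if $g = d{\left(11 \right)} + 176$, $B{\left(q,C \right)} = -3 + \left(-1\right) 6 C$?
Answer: $421$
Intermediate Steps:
$B{\left(q,C \right)} = -3 - 6 C$
$d{\left(b \right)} = -3 - 5 b$ ($d{\left(b \right)} = \frac{3 \left(\left(-3 - 6 b\right) + b\right)}{3} = \frac{3 \left(-3 - 5 b\right)}{3} = \frac{-9 - 15 b}{3} = -3 - 5 b$)
$g = 118$ ($g = \left(-3 - 55\right) + 176 = -58 + 176 = 118$)
$303 + g = 303 + 118 = 421$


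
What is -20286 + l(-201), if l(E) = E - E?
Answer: -20286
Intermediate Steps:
l(E) = 0
-20286 + l(-201) = -20286 + 0 = -20286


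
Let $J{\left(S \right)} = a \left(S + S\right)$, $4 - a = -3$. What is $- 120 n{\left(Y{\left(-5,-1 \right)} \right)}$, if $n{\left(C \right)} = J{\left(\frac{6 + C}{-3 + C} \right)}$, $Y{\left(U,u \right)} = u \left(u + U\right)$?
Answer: $-6720$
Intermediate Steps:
$a = 7$ ($a = 4 - -3 = 4 + 3 = 7$)
$Y{\left(U,u \right)} = u \left(U + u\right)$
$J{\left(S \right)} = 14 S$ ($J{\left(S \right)} = 7 \left(S + S\right) = 7 \cdot 2 S = 14 S$)
$n{\left(C \right)} = \frac{14 \left(6 + C\right)}{-3 + C}$ ($n{\left(C \right)} = 14 \frac{6 + C}{-3 + C} = \frac{14 \left(6 + C\right)}{-3 + C}$)
$- 120 n{\left(Y{\left(-5,-1 \right)} \right)} = - 120 \frac{14 \left(6 - \left(-5 - 1\right)\right)}{-3 - \left(-5 - 1\right)} = - 120 \frac{14 \left(6 - -6\right)}{-3 - -6} = - 120 \frac{14 \left(6 + 6\right)}{-3 + 6} = - 120 \cdot 14 \cdot \frac{1}{3} \cdot 12 = \left(-120\right) 56 = -6720$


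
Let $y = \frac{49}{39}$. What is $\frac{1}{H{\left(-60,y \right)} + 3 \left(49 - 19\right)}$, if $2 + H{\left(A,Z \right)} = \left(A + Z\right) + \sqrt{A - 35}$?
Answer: $\frac{44499}{1446376} - \frac{1521 i \sqrt{95}}{1446376} \approx 0.030766 - 0.01025 i$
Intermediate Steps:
$y = \frac{49}{39}$ ($y = 49 \cdot \frac{1}{39} = \frac{49}{39} \approx 1.2564$)
$H{\left(A,Z \right)} = -2 + A + Z + \sqrt{-35 + A}$ ($H{\left(A,Z \right)} = -2 + \left(\left(A + Z\right) + \sqrt{A - 35}\right) = -2 + \left(\left(A + Z\right) + \sqrt{-35 + A}\right) = -2 + \left(A + Z + \sqrt{-35 + A}\right) = -2 + A + Z + \sqrt{-35 + A}$)
$\frac{1}{H{\left(-60,y \right)} + 3 \left(49 - 19\right)} = \frac{1}{\left(-2 - 60 + \frac{49}{39} + \sqrt{-35 - 60}\right) + 3 \left(49 - 19\right)} = \frac{1}{\left(-2 - 60 + \frac{49}{39} + \sqrt{-95}\right) + 3 \cdot 30} = \frac{1}{\left(-2 - 60 + \frac{49}{39} + i \sqrt{95}\right) + 90} = \frac{1}{\left(- \frac{2369}{39} + i \sqrt{95}\right) + 90} = \frac{1}{\frac{1141}{39} + i \sqrt{95}}$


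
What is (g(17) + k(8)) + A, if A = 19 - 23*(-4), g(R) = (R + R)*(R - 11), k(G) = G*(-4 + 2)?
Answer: 299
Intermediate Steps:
k(G) = -2*G (k(G) = G*(-2) = -2*G)
g(R) = 2*R*(-11 + R) (g(R) = (2*R)*(-11 + R) = 2*R*(-11 + R))
A = 111 (A = 19 + 92 = 111)
(g(17) + k(8)) + A = (2*17*(-11 + 17) - 2*8) + 111 = (2*17*6 - 16) + 111 = (204 - 16) + 111 = 188 + 111 = 299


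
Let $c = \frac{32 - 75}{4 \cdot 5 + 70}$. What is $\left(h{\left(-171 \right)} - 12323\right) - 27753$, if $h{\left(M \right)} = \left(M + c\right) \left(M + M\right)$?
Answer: $\frac{92847}{5} \approx 18569.0$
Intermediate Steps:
$c = - \frac{43}{90}$ ($c = - \frac{43}{20 + 70} = - \frac{43}{90} \approx -0.47778$)
$h{\left(M \right)} = 2 M \left(- \frac{43}{90} + M\right)$ ($h{\left(M \right)} = \left(M - \frac{43}{90}\right) \left(M + M\right) = \left(- \frac{43}{90} + M\right) 2 M = 2 M \left(- \frac{43}{90} + M\right)$)
$\left(h{\left(-171 \right)} - 12323\right) - 27753 = \left(\frac{1}{45} \left(-171\right) \left(-43 + 90 \left(-171\right)\right) - 12323\right) - 27753 = \left(\frac{1}{45} \left(-171\right) \left(-43 - 15390\right) - 12323\right) - 27753 = \left(\frac{1}{45} \left(-171\right) \left(-15433\right) - 12323\right) - 27753 = \left(\frac{293227}{5} - 12323\right) - 27753 = \frac{231612}{5} - 27753 = \frac{92847}{5}$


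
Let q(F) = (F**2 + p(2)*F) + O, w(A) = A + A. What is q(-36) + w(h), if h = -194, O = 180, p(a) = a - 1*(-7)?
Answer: 764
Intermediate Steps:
p(a) = 7 + a (p(a) = a + 7 = 7 + a)
w(A) = 2*A
q(F) = 180 + F**2 + 9*F (q(F) = (F**2 + (7 + 2)*F) + 180 = (F**2 + 9*F) + 180 = 180 + F**2 + 9*F)
q(-36) + w(h) = (180 + (-36)**2 + 9*(-36)) + 2*(-194) = (180 + 1296 - 324) - 388 = 1152 - 388 = 764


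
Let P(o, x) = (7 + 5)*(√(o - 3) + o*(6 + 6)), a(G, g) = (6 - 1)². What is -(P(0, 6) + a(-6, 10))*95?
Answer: -2375 - 1140*I*√3 ≈ -2375.0 - 1974.5*I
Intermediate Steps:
a(G, g) = 25 (a(G, g) = 5² = 25)
P(o, x) = 12*√(-3 + o) + 144*o (P(o, x) = 12*(√(-3 + o) + o*12) = 12*(√(-3 + o) + 12*o) = 12*√(-3 + o) + 144*o)
-(P(0, 6) + a(-6, 10))*95 = -((12*√(-3 + 0) + 144*0) + 25)*95 = -((12*√(-3) + 0) + 25)*95 = -((12*(I*√3) + 0) + 25)*95 = -((12*I*√3 + 0) + 25)*95 = -(12*I*√3 + 25)*95 = -(25 + 12*I*√3)*95 = -(2375 + 1140*I*√3) = -2375 - 1140*I*√3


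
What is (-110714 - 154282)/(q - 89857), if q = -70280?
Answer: 29444/17793 ≈ 1.6548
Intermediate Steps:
(-110714 - 154282)/(q - 89857) = (-110714 - 154282)/(-70280 - 89857) = -264996/(-160137) = -264996*(-1/160137) = 29444/17793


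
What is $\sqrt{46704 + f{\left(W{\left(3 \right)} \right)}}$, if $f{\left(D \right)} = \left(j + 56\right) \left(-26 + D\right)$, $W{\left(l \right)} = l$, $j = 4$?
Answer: $6 \sqrt{1259} \approx 212.89$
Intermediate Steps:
$f{\left(D \right)} = -1560 + 60 D$ ($f{\left(D \right)} = \left(4 + 56\right) \left(-26 + D\right) = 60 \left(-26 + D\right) = -1560 + 60 D$)
$\sqrt{46704 + f{\left(W{\left(3 \right)} \right)}} = \sqrt{46704 + \left(-1560 + 60 \cdot 3\right)} = \sqrt{46704 + \left(-1560 + 180\right)} = \sqrt{46704 - 1380} = \sqrt{45324} = 6 \sqrt{1259}$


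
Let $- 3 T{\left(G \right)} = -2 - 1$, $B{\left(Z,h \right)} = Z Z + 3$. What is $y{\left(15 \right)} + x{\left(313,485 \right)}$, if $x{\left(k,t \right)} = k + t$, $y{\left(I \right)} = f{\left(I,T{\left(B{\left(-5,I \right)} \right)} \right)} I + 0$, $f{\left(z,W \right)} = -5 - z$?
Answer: $498$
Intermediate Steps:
$B{\left(Z,h \right)} = 3 + Z^{2}$ ($B{\left(Z,h \right)} = Z^{2} + 3 = 3 + Z^{2}$)
$T{\left(G \right)} = 1$ ($T{\left(G \right)} = - \frac{-2 - 1}{3} = \left(- \frac{1}{3}\right) \left(-3\right) = 1$)
$y{\left(I \right)} = I \left(-5 - I\right)$ ($y{\left(I \right)} = \left(-5 - I\right) I + 0 = I \left(-5 - I\right) + 0 = I \left(-5 - I\right)$)
$y{\left(15 \right)} + x{\left(313,485 \right)} = \left(-1\right) 15 \left(5 + 15\right) + \left(313 + 485\right) = \left(-1\right) 15 \cdot 20 + 798 = -300 + 798 = 498$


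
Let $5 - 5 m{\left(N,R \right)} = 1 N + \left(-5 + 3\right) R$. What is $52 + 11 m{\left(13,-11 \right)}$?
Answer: $-14$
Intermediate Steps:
$m{\left(N,R \right)} = 1 - \frac{N}{5} + \frac{2 R}{5}$ ($m{\left(N,R \right)} = 1 - \frac{1 N + \left(-5 + 3\right) R}{5} = 1 - \frac{N - 2 R}{5} = 1 - \left(- \frac{2 R}{5} + \frac{N}{5}\right) = 1 - \frac{N}{5} + \frac{2 R}{5}$)
$52 + 11 m{\left(13,-11 \right)} = 52 + 11 \left(1 - \frac{13}{5} + \frac{2}{5} \left(-11\right)\right) = 52 + 11 \left(1 - \frac{13}{5} - \frac{22}{5}\right) = 52 + 11 \left(-6\right) = 52 - 66 = -14$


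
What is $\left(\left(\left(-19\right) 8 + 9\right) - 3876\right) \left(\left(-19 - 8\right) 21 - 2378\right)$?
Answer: $11835955$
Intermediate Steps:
$\left(\left(\left(-19\right) 8 + 9\right) - 3876\right) \left(\left(-19 - 8\right) 21 - 2378\right) = \left(\left(-152 + 9\right) - 3876\right) \left(\left(-27\right) 21 - 2378\right) = \left(-143 - 3876\right) \left(-567 - 2378\right) = \left(-4019\right) \left(-2945\right) = 11835955$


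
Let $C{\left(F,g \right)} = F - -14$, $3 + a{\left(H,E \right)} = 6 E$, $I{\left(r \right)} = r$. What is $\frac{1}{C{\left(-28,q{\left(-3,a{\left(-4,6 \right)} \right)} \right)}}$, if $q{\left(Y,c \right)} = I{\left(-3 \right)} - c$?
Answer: $- \frac{1}{14} \approx -0.071429$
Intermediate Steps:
$a{\left(H,E \right)} = -3 + 6 E$
$q{\left(Y,c \right)} = -3 - c$
$C{\left(F,g \right)} = 14 + F$ ($C{\left(F,g \right)} = F + 14 = 14 + F$)
$\frac{1}{C{\left(-28,q{\left(-3,a{\left(-4,6 \right)} \right)} \right)}} = \frac{1}{14 - 28} = \frac{1}{-14} = - \frac{1}{14}$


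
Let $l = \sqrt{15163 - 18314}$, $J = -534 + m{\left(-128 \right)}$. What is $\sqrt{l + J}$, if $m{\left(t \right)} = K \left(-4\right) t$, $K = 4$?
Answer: $\sqrt{1514 + i \sqrt{3151}} \approx 38.917 + 0.7212 i$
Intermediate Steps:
$m{\left(t \right)} = - 16 t$ ($m{\left(t \right)} = 4 \left(-4\right) t = - 16 t$)
$J = 1514$ ($J = -534 - -2048 = -534 + 2048 = 1514$)
$l = i \sqrt{3151}$ ($l = \sqrt{-3151} = i \sqrt{3151} \approx 56.134 i$)
$\sqrt{l + J} = \sqrt{i \sqrt{3151} + 1514} = \sqrt{1514 + i \sqrt{3151}}$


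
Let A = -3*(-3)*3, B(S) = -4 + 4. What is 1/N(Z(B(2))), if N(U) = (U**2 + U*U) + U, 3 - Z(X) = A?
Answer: 1/1128 ≈ 0.00088653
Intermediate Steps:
B(S) = 0
A = 27 (A = 9*3 = 27)
Z(X) = -24 (Z(X) = 3 - 1*27 = 3 - 27 = -24)
N(U) = U + 2*U**2 (N(U) = (U**2 + U**2) + U = 2*U**2 + U = U + 2*U**2)
1/N(Z(B(2))) = 1/(-24*(1 + 2*(-24))) = 1/(-24*(1 - 48)) = 1/(-24*(-47)) = 1/1128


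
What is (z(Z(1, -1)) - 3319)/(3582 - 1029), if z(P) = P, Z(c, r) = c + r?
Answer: -3319/2553 ≈ -1.3000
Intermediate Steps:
(z(Z(1, -1)) - 3319)/(3582 - 1029) = ((1 - 1) - 3319)/(3582 - 1029) = (0 - 3319)/2553 = -3319*1/2553 = -3319/2553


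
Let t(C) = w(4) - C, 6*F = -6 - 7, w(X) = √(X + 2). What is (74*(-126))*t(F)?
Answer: -20202 - 9324*√6 ≈ -43041.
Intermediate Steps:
w(X) = √(2 + X)
F = -13/6 (F = (-6 - 7)/6 = (⅙)*(-13) = -13/6 ≈ -2.1667)
t(C) = √6 - C (t(C) = √(2 + 4) - C = √6 - C)
(74*(-126))*t(F) = (74*(-126))*(√6 - 1*(-13/6)) = -9324*(√6 + 13/6) = -9324*(13/6 + √6) = -20202 - 9324*√6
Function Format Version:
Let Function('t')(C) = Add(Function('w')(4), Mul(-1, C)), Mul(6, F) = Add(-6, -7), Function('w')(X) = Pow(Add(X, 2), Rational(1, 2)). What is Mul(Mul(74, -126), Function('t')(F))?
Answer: Add(-20202, Mul(-9324, Pow(6, Rational(1, 2)))) ≈ -43041.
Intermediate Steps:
Function('w')(X) = Pow(Add(2, X), Rational(1, 2))
F = Rational(-13, 6) (F = Mul(Rational(1, 6), Add(-6, -7)) = Mul(Rational(1, 6), -13) = Rational(-13, 6) ≈ -2.1667)
Function('t')(C) = Add(Pow(6, Rational(1, 2)), Mul(-1, C)) (Function('t')(C) = Add(Pow(Add(2, 4), Rational(1, 2)), Mul(-1, C)) = Add(Pow(6, Rational(1, 2)), Mul(-1, C)))
Mul(Mul(74, -126), Function('t')(F)) = Mul(Mul(74, -126), Add(Pow(6, Rational(1, 2)), Mul(-1, Rational(-13, 6)))) = Mul(-9324, Add(Pow(6, Rational(1, 2)), Rational(13, 6))) = Mul(-9324, Add(Rational(13, 6), Pow(6, Rational(1, 2)))) = Add(-20202, Mul(-9324, Pow(6, Rational(1, 2))))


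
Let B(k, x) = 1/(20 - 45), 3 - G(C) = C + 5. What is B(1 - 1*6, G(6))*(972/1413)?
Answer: -108/3925 ≈ -0.027516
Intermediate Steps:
G(C) = -2 - C (G(C) = 3 - (C + 5) = 3 - (5 + C) = 3 + (-5 - C) = -2 - C)
B(k, x) = -1/25 (B(k, x) = 1/(-25) = -1/25)
B(1 - 1*6, G(6))*(972/1413) = -972/(25*1413) = -1/25*108/157 = -108/3925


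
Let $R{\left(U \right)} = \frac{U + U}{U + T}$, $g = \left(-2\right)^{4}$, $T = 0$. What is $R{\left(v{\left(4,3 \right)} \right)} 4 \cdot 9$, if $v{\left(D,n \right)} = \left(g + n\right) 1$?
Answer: $72$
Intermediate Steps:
$g = 16$
$v{\left(D,n \right)} = 16 + n$ ($v{\left(D,n \right)} = \left(16 + n\right) 1 = 16 + n$)
$R{\left(U \right)} = 2$ ($R{\left(U \right)} = \frac{U + U}{U + 0} = \frac{2 U}{U} = 2$)
$R{\left(v{\left(4,3 \right)} \right)} 4 \cdot 9 = 2 \cdot 4 \cdot 9 = 8 \cdot 9 = 72$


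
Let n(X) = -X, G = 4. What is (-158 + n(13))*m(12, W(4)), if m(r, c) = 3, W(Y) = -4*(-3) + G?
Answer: -513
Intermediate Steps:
W(Y) = 16 (W(Y) = -4*(-3) + 4 = 12 + 4 = 16)
(-158 + n(13))*m(12, W(4)) = (-158 - 1*13)*3 = (-158 - 13)*3 = -171*3 = -513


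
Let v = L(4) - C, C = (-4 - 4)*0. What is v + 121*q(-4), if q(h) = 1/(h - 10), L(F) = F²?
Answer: 103/14 ≈ 7.3571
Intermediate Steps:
C = 0 (C = -8*0 = 0)
v = 16 (v = 4² - 1*0 = 16 + 0 = 16)
q(h) = 1/(-10 + h)
v + 121*q(-4) = 16 + 121/(-10 - 4) = 16 + 121/(-14) = 16 + 121*(-1/14) = 16 - 121/14 = 103/14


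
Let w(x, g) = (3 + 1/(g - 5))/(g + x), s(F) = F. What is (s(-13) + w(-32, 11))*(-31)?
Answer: 51367/126 ≈ 407.67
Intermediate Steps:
w(x, g) = (3 + 1/(-5 + g))/(g + x)
(s(-13) + w(-32, 11))*(-31) = (-13 + (-14 + 3*11)/(11**2 - 5*11 - 5*(-32) + 11*(-32)))*(-31) = (-13 + (-14 + 33)/(121 - 55 + 160 - 352))*(-31) = (-13 + 19/(-126))*(-31) = (-13 - 1/126*19)*(-31) = (-13 - 19/126)*(-31) = -1657/126*(-31) = 51367/126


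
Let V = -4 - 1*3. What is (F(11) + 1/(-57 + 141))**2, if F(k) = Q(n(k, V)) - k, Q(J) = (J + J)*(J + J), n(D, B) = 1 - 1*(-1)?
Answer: 177241/7056 ≈ 25.119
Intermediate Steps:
V = -7 (V = -4 - 3 = -7)
n(D, B) = 2 (n(D, B) = 1 + 1 = 2)
Q(J) = 4*J**2 (Q(J) = (2*J)*(2*J) = 4*J**2)
F(k) = 16 - k (F(k) = 4*2**2 - k = 4*4 - k = 16 - k)
(F(11) + 1/(-57 + 141))**2 = ((16 - 1*11) + 1/(-57 + 141))**2 = ((16 - 11) + 1/84)**2 = (5 + 1/84)**2 = (421/84)**2 = 177241/7056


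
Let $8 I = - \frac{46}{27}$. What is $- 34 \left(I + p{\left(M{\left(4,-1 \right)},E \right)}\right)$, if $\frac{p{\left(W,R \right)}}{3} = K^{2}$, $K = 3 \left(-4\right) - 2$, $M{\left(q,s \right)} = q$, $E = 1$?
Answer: $- \frac{1079177}{54} \approx -19985.0$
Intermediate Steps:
$K = -14$ ($K = -12 - 2 = -14$)
$I = - \frac{23}{108}$ ($I = \frac{\left(-46\right) \frac{1}{27}}{8} = \frac{1}{8} \left(- \frac{46}{27}\right) = - \frac{23}{108} \approx -0.21296$)
$p{\left(W,R \right)} = 588$ ($p{\left(W,R \right)} = 3 \left(-14\right)^{2} = 3 \cdot 196 = 588$)
$- 34 \left(I + p{\left(M{\left(4,-1 \right)},E \right)}\right) = - 34 \left(- \frac{23}{108} + 588\right) = \left(-34\right) \frac{63481}{108} = - \frac{1079177}{54}$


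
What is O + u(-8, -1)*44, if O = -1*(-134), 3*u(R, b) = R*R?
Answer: 3218/3 ≈ 1072.7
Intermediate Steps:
u(R, b) = R²/3 (u(R, b) = (R*R)/3 = R²/3)
O = 134
O + u(-8, -1)*44 = 134 + ((⅓)*(-8)²)*44 = 134 + ((⅓)*64)*44 = 134 + (64/3)*44 = 134 + 2816/3 = 3218/3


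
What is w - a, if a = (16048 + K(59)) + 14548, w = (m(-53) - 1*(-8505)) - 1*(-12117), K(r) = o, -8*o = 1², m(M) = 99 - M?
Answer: -78575/8 ≈ -9821.9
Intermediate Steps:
o = -⅛ (o = -⅛*1² = -⅛*1 = -⅛ ≈ -0.12500)
K(r) = -⅛
w = 20774 (w = ((99 - 1*(-53)) - 1*(-8505)) - 1*(-12117) = ((99 + 53) + 8505) + 12117 = (152 + 8505) + 12117 = 8657 + 12117 = 20774)
a = 244767/8 (a = (16048 - ⅛) + 14548 = 128383/8 + 14548 = 244767/8 ≈ 30596.)
w - a = 20774 - 1*244767/8 = 20774 - 244767/8 = -78575/8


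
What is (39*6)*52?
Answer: 12168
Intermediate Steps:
(39*6)*52 = 234*52 = 12168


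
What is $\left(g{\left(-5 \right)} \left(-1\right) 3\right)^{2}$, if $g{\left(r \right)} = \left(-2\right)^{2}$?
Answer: $144$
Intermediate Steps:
$g{\left(r \right)} = 4$
$\left(g{\left(-5 \right)} \left(-1\right) 3\right)^{2} = \left(4 \left(-1\right) 3\right)^{2} = \left(\left(-4\right) 3\right)^{2} = \left(-12\right)^{2} = 144$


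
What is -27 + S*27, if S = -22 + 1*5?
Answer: -486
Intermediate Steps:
S = -17 (S = -22 + 5 = -17)
-27 + S*27 = -27 - 17*27 = -27 - 459 = -486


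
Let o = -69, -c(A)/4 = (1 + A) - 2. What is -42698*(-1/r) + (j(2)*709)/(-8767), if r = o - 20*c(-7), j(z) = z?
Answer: -375338728/6215803 ≈ -60.385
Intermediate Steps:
c(A) = 4 - 4*A (c(A) = -4*((1 + A) - 2) = -4*(-1 + A) = 4 - 4*A)
r = -709 (r = -69 - 20*(4 - 4*(-7)) = -69 - 20*(4 + 28) = -69 - 20*32 = -69 - 640 = -709)
-42698*(-1/r) + (j(2)*709)/(-8767) = -42698/((-1*(-709))) + (2*709)/(-8767) = -42698/709 + 1418*(-1/8767) = -42698*1/709 - 1418/8767 = -42698/709 - 1418/8767 = -375338728/6215803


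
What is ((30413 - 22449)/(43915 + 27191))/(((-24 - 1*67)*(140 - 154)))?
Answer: 1991/22647261 ≈ 8.7913e-5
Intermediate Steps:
((30413 - 22449)/(43915 + 27191))/(((-24 - 1*67)*(140 - 154))) = (7964/71106)/(((-24 - 67)*(-14))) = (7964*(1/71106))/((-91*(-14))) = (3982/35553)/1274 = (3982/35553)*(1/1274) = 1991/22647261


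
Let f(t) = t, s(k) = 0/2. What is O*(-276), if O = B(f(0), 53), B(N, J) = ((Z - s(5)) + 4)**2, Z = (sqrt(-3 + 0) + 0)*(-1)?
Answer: -3588 + 2208*I*sqrt(3) ≈ -3588.0 + 3824.4*I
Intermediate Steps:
Z = -I*sqrt(3) (Z = (sqrt(-3) + 0)*(-1) = (I*sqrt(3) + 0)*(-1) = (I*sqrt(3))*(-1) = -I*sqrt(3) ≈ -1.732*I)
s(k) = 0 (s(k) = 0*(1/2) = 0)
B(N, J) = (4 - I*sqrt(3))**2 (B(N, J) = ((-I*sqrt(3) - 1*0) + 4)**2 = ((-I*sqrt(3) + 0) + 4)**2 = (-I*sqrt(3) + 4)**2 = (4 - I*sqrt(3))**2)
O = (4 - I*sqrt(3))**2 ≈ 13.0 - 13.856*I
O*(-276) = (4 - I*sqrt(3))**2*(-276) = -276*(4 - I*sqrt(3))**2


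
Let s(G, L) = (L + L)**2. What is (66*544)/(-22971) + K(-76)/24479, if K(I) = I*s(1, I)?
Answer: -1056763200/14418131 ≈ -73.294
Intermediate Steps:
s(G, L) = 4*L**2 (s(G, L) = (2*L)**2 = 4*L**2)
K(I) = 4*I**3 (K(I) = I*(4*I**2) = 4*I**3)
(66*544)/(-22971) + K(-76)/24479 = (66*544)/(-22971) + (4*(-76)**3)/24479 = 35904*(-1/22971) + (4*(-438976))*(1/24479) = -11968/7657 - 1755904*1/24479 = -11968/7657 - 1755904/24479 = -1056763200/14418131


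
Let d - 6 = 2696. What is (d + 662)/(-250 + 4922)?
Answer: 841/1168 ≈ 0.72003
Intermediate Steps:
d = 2702 (d = 6 + 2696 = 2702)
(d + 662)/(-250 + 4922) = (2702 + 662)/(-250 + 4922) = 3364/4672 = 3364*(1/4672) = 841/1168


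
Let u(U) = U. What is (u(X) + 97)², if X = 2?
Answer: 9801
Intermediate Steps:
(u(X) + 97)² = (2 + 97)² = 99² = 9801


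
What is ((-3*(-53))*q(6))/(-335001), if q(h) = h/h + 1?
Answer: -106/111667 ≈ -0.00094925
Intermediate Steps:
q(h) = 2 (q(h) = 1 + 1 = 2)
((-3*(-53))*q(6))/(-335001) = (-3*(-53)*2)/(-335001) = (159*2)*(-1/335001) = 318*(-1/335001) = -106/111667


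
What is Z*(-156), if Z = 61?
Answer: -9516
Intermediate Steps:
Z*(-156) = 61*(-156) = -9516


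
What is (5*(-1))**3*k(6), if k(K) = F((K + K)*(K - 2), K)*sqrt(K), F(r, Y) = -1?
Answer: 125*sqrt(6) ≈ 306.19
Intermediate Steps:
k(K) = -sqrt(K)
(5*(-1))**3*k(6) = (5*(-1))**3*(-sqrt(6)) = (-5)**3*(-sqrt(6)) = -(-125)*sqrt(6) = 125*sqrt(6)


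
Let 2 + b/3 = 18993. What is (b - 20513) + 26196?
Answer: 62656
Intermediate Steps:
b = 56973 (b = -6 + 3*18993 = -6 + 56979 = 56973)
(b - 20513) + 26196 = (56973 - 20513) + 26196 = 36460 + 26196 = 62656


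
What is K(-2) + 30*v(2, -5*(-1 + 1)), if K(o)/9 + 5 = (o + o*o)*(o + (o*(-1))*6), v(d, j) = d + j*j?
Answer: 195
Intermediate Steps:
v(d, j) = d + j²
K(o) = -45 - 45*o*(o + o²) (K(o) = -45 + 9*((o + o*o)*(o + (o*(-1))*6)) = -45 + 9*((o + o²)*(o - o*6)) = -45 + 9*((o + o²)*(o - 6*o)) = -45 + 9*((o + o²)*(-5*o)) = -45 + 9*(-5*o*(o + o²)) = -45 - 45*o*(o + o²))
K(-2) + 30*v(2, -5*(-1 + 1)) = (-45 - 45*(-2)² - 45*(-2)³) + 30*(2 + (-5*(-1 + 1))²) = (-45 - 45*4 - 45*(-8)) + 30*(2 + (-5*0)²) = (-45 - 180 + 360) + 30*(2 + 0²) = 135 + 30*(2 + 0) = 135 + 30*2 = 135 + 60 = 195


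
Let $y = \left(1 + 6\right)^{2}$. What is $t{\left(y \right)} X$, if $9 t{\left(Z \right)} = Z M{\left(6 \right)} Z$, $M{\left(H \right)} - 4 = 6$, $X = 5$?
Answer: $\frac{120050}{9} \approx 13339.0$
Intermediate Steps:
$M{\left(H \right)} = 10$ ($M{\left(H \right)} = 4 + 6 = 10$)
$y = 49$ ($y = 7^{2} = 49$)
$t{\left(Z \right)} = \frac{10 Z^{2}}{9}$ ($t{\left(Z \right)} = \frac{Z 10 Z}{9} = \frac{10 Z Z}{9} = \frac{10 Z^{2}}{9}$)
$t{\left(y \right)} X = \frac{10 \cdot 49^{2}}{9} \cdot 5 = \frac{10}{9} \cdot 2401 \cdot 5 = \frac{24010}{9} \cdot 5 = \frac{120050}{9}$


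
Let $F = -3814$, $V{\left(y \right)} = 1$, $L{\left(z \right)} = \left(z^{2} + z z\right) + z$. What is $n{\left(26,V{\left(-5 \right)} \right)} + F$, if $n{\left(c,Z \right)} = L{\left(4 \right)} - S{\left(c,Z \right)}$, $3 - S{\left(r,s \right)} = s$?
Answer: $-3780$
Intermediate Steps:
$L{\left(z \right)} = z + 2 z^{2}$ ($L{\left(z \right)} = \left(z^{2} + z^{2}\right) + z = 2 z^{2} + z = z + 2 z^{2}$)
$S{\left(r,s \right)} = 3 - s$
$n{\left(c,Z \right)} = 33 + Z$ ($n{\left(c,Z \right)} = 4 \left(1 + 2 \cdot 4\right) - \left(3 - Z\right) = 4 \left(1 + 8\right) + \left(-3 + Z\right) = 4 \cdot 9 + \left(-3 + Z\right) = 36 + \left(-3 + Z\right) = 33 + Z$)
$n{\left(26,V{\left(-5 \right)} \right)} + F = \left(33 + 1\right) - 3814 = 34 - 3814 = -3780$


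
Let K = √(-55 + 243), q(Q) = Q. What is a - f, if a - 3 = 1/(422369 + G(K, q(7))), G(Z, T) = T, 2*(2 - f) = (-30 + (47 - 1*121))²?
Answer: 2284631785/422376 ≈ 5409.0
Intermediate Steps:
K = 2*√47 (K = √188 = 2*√47 ≈ 13.711)
f = -5406 (f = 2 - (-30 + (47 - 1*121))²/2 = 2 - (-30 + (47 - 121))²/2 = 2 - (-30 - 74)²/2 = 2 - ½*(-104)² = 2 - ½*10816 = 2 - 5408 = -5406)
a = 1267129/422376 (a = 3 + 1/(422369 + 7) = 3 + 1/422376 = 1267129/422376 ≈ 3.0000)
a - f = 1267129/422376 - 1*(-5406) = 1267129/422376 + 5406 = 2284631785/422376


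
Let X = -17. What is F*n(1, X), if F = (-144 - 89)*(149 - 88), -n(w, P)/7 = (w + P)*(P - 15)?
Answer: 50939392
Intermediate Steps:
n(w, P) = -7*(-15 + P)*(P + w) (n(w, P) = -7*(w + P)*(P - 15) = -7*(P + w)*(-15 + P) = -7*(-15 + P)*(P + w))
F = -14213 (F = -233*61 = -14213)
F*n(1, X) = -14213*(-7*(-17)² + 105*(-17) + 105*1 - 7*(-17)*1) = -14213*(-7*289 - 1785 + 105 + 119) = -14213*(-2023 - 1785 + 105 + 119) = -14213*(-3584) = 50939392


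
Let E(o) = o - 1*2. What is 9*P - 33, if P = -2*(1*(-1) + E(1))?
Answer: 3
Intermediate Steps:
E(o) = -2 + o (E(o) = o - 2 = -2 + o)
P = 4 (P = -2*(1*(-1) + (-2 + 1)) = -2*(-1 - 1) = -2*(-2) = 4)
9*P - 33 = 9*4 - 33 = 36 - 33 = 3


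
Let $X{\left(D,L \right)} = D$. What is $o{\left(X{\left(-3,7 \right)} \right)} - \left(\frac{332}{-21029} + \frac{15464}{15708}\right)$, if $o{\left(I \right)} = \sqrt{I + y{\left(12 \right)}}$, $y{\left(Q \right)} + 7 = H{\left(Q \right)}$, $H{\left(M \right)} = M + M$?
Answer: $- \frac{4705550}{4857699} + \sqrt{14} \approx 2.773$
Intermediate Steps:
$H{\left(M \right)} = 2 M$
$y{\left(Q \right)} = -7 + 2 Q$
$o{\left(I \right)} = \sqrt{17 + I}$ ($o{\left(I \right)} = \sqrt{I + \left(-7 + 2 \cdot 12\right)} = \sqrt{I + \left(-7 + 24\right)} = \sqrt{I + 17} = \sqrt{17 + I}$)
$o{\left(X{\left(-3,7 \right)} \right)} - \left(\frac{332}{-21029} + \frac{15464}{15708}\right) = \sqrt{17 - 3} - \left(\frac{332}{-21029} + \frac{15464}{15708}\right) = \sqrt{14} - \left(332 \left(- \frac{1}{21029}\right) + 15464 \cdot \frac{1}{15708}\right) = \sqrt{14} - \left(- \frac{332}{21029} + \frac{3866}{3927}\right) = \sqrt{14} - \frac{4705550}{4857699} = - \frac{4705550}{4857699} + \sqrt{14}$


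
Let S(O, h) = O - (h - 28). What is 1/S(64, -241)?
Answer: 1/333 ≈ 0.0030030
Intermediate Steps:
S(O, h) = 28 + O - h (S(O, h) = O - (-28 + h) = O + (28 - h) = 28 + O - h)
1/S(64, -241) = 1/(28 + 64 - 1*(-241)) = 1/(28 + 64 + 241) = 1/333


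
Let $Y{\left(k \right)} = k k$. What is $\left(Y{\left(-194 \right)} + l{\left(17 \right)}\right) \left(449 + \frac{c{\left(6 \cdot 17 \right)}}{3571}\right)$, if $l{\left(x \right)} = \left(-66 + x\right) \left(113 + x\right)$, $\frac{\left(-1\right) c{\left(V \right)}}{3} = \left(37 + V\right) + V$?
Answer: $\frac{50108642496}{3571} \approx 1.4032 \cdot 10^{7}$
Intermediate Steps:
$c{\left(V \right)} = -111 - 6 V$ ($c{\left(V \right)} = - 3 \left(\left(37 + V\right) + V\right) = - 3 \left(37 + 2 V\right) = -111 - 6 V$)
$Y{\left(k \right)} = k^{2}$
$\left(Y{\left(-194 \right)} + l{\left(17 \right)}\right) \left(449 + \frac{c{\left(6 \cdot 17 \right)}}{3571}\right) = \left(\left(-194\right)^{2} + \left(-7458 + 17^{2} + 47 \cdot 17\right)\right) \left(449 + \frac{-111 - 6 \cdot 6 \cdot 17}{3571}\right) = \left(37636 + \left(-7458 + 289 + 799\right)\right) \left(449 + \left(-111 - 612\right) \frac{1}{3571}\right) = \left(37636 - 6370\right) \left(449 + \left(-111 - 612\right) \frac{1}{3571}\right) = 31266 \left(449 - \frac{723}{3571}\right) = 31266 \cdot \frac{1602656}{3571} = \frac{50108642496}{3571}$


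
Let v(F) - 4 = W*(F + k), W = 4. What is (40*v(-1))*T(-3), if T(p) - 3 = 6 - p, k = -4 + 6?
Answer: 3840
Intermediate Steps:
k = 2
v(F) = 12 + 4*F (v(F) = 4 + 4*(F + 2) = 4 + 4*(2 + F) = 4 + (8 + 4*F) = 12 + 4*F)
T(p) = 9 - p (T(p) = 3 + (6 - p) = 9 - p)
(40*v(-1))*T(-3) = (40*(12 + 4*(-1)))*(9 - 1*(-3)) = (40*(12 - 4))*(9 + 3) = (40*8)*12 = 320*12 = 3840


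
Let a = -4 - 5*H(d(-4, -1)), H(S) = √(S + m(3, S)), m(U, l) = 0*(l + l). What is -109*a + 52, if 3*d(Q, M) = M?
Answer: 488 + 545*I*√3/3 ≈ 488.0 + 314.66*I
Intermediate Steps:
d(Q, M) = M/3
m(U, l) = 0 (m(U, l) = 0*(2*l) = 0)
H(S) = √S (H(S) = √(S + 0) = √S)
a = -4 - 5*I*√3/3 ≈ -4.0 - 2.8868*I
-109*a + 52 = -109*(-4 - 5*I*√3/3) + 52 = (436 + 545*I*√3/3) + 52 = 488 + 545*I*√3/3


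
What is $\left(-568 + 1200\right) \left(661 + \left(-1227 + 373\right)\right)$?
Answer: $-121976$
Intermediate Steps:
$\left(-568 + 1200\right) \left(661 + \left(-1227 + 373\right)\right) = 632 \left(661 - 854\right) = 632 \left(-193\right) = -121976$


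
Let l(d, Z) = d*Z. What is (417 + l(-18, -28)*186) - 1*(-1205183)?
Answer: 1299344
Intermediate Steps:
l(d, Z) = Z*d
(417 + l(-18, -28)*186) - 1*(-1205183) = (417 - 28*(-18)*186) - 1*(-1205183) = (417 + 504*186) + 1205183 = (417 + 93744) + 1205183 = 94161 + 1205183 = 1299344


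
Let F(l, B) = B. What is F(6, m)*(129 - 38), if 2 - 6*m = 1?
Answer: 91/6 ≈ 15.167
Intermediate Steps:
m = ⅙ (m = ⅓ - ⅙*1 = ⅓ - ⅙ = ⅙ ≈ 0.16667)
F(6, m)*(129 - 38) = (129 - 38)/6 = (⅙)*91 = 91/6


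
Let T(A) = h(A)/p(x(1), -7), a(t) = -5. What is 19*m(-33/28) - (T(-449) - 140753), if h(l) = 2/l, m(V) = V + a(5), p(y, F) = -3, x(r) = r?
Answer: 5304212503/37716 ≈ 1.4064e+5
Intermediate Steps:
m(V) = -5 + V (m(V) = V - 5 = -5 + V)
T(A) = -2/(3*A) (T(A) = (2/A)/(-3) = (2/A)*(-⅓) = -2/(3*A))
19*m(-33/28) - (T(-449) - 140753) = 19*(-5 - 33/28) - (-⅔/(-449) - 140753) = 19*(-5 - 33*1/28) - (-⅔*(-1/449) - 140753) = 19*(-5 - 33/28) - (2/1347 - 140753) = 19*(-173/28) - 1*(-189594289/1347) = -3287/28 + 189594289/1347 = 5304212503/37716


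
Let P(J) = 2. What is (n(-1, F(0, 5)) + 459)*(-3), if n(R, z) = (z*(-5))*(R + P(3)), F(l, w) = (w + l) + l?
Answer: -1302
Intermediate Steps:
F(l, w) = w + 2*l (F(l, w) = (l + w) + l = w + 2*l)
n(R, z) = -5*z*(2 + R) (n(R, z) = (z*(-5))*(R + 2) = (-5*z)*(2 + R) = -5*z*(2 + R))
(n(-1, F(0, 5)) + 459)*(-3) = (-5*(5 + 2*0)*(2 - 1) + 459)*(-3) = (-5*(5 + 0)*1 + 459)*(-3) = (-5*5*1 + 459)*(-3) = (-25 + 459)*(-3) = 434*(-3) = -1302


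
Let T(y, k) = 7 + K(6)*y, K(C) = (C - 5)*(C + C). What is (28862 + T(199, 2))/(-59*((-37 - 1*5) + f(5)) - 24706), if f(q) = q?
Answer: -31257/22523 ≈ -1.3878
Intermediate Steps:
K(C) = 2*C*(-5 + C) (K(C) = (-5 + C)*(2*C) = 2*C*(-5 + C))
T(y, k) = 7 + 12*y (T(y, k) = 7 + (2*6*(-5 + 6))*y = 7 + (2*6*1)*y = 7 + 12*y)
(28862 + T(199, 2))/(-59*((-37 - 1*5) + f(5)) - 24706) = (28862 + (7 + 12*199))/(-59*((-37 - 1*5) + 5) - 24706) = (28862 + (7 + 2388))/(-59*((-37 - 5) + 5) - 24706) = (28862 + 2395)/(-59*(-42 + 5) - 24706) = 31257/(-59*(-37) - 24706) = 31257/(2183 - 24706) = 31257/(-22523) = 31257*(-1/22523) = -31257/22523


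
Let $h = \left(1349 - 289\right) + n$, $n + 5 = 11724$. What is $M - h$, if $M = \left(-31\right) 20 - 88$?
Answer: $-13487$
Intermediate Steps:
$n = 11719$ ($n = -5 + 11724 = 11719$)
$h = 12779$ ($h = \left(1349 - 289\right) + 11719 = 1060 + 11719 = 12779$)
$M = -708$ ($M = -620 - 88 = -708$)
$M - h = -708 - 12779 = -13487$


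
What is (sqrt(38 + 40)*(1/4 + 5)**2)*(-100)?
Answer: -11025*sqrt(78)/4 ≈ -24343.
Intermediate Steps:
(sqrt(38 + 40)*(1/4 + 5)**2)*(-100) = (sqrt(78)*(1/4 + 5)**2)*(-100) = (sqrt(78)*(21/4)**2)*(-100) = (sqrt(78)*(441/16))*(-100) = (441*sqrt(78)/16)*(-100) = -11025*sqrt(78)/4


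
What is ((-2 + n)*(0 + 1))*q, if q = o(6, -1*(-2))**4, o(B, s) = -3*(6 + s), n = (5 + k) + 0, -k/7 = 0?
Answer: 995328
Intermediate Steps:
k = 0 (k = -7*0 = 0)
n = 5 (n = (5 + 0) + 0 = 5 + 0 = 5)
o(B, s) = -18 - 3*s
q = 331776 (q = (-18 - (-3)*(-2))**4 = (-18 - 3*2)**4 = (-18 - 6)**4 = (-24)**4 = 331776)
((-2 + n)*(0 + 1))*q = ((-2 + 5)*(0 + 1))*331776 = (3*1)*331776 = 3*331776 = 995328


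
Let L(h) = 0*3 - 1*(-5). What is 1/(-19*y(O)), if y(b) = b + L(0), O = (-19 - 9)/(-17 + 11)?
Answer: -3/551 ≈ -0.0054446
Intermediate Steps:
O = 14/3 (O = -28/(-6) = -28*(-1/6) = 14/3 ≈ 4.6667)
L(h) = 5 (L(h) = 0 + 5 = 5)
y(b) = 5 + b (y(b) = b + 5 = 5 + b)
1/(-19*y(O)) = 1/(-19*(5 + 14/3)) = 1/(-19*29/3) = 1/(-551/3) = -3/551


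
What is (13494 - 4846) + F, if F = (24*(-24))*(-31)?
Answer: 26504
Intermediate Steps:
F = 17856 (F = -576*(-31) = 17856)
(13494 - 4846) + F = (13494 - 4846) + 17856 = 8648 + 17856 = 26504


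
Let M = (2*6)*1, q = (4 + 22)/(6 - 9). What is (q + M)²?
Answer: 100/9 ≈ 11.111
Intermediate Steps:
q = -26/3 (q = 26/(-3) = 26*(-⅓) = -26/3 ≈ -8.6667)
M = 12 (M = 12*1 = 12)
(q + M)² = (-26/3 + 12)² = (10/3)² = 100/9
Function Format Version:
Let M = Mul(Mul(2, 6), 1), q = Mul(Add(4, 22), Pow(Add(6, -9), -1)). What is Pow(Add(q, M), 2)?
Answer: Rational(100, 9) ≈ 11.111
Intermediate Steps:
q = Rational(-26, 3) (q = Mul(26, Pow(-3, -1)) = Mul(26, Rational(-1, 3)) = Rational(-26, 3) ≈ -8.6667)
M = 12 (M = Mul(12, 1) = 12)
Pow(Add(q, M), 2) = Pow(Add(Rational(-26, 3), 12), 2) = Pow(Rational(10, 3), 2) = Rational(100, 9)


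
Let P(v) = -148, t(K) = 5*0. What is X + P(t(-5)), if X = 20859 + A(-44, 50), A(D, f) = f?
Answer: 20761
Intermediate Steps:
t(K) = 0
X = 20909 (X = 20859 + 50 = 20909)
X + P(t(-5)) = 20909 - 148 = 20761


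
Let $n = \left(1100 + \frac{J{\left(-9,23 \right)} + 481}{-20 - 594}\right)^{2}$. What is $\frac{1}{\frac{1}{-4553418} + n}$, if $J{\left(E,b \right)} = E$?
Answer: $\frac{429155093082}{518552126906235479} \approx 8.276 \cdot 10^{-7}$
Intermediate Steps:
$n = \frac{113881951296}{94249}$ ($n = \left(1100 + \frac{-9 + 481}{-20 - 594}\right)^{2} = \left(1100 + \frac{472}{-614}\right)^{2} = \left(1100 + 472 \left(- \frac{1}{614}\right)\right)^{2} = \left(1100 - \frac{236}{307}\right)^{2} = \left(\frac{337464}{307}\right)^{2} = \frac{113881951296}{94249} \approx 1.2083 \cdot 10^{6}$)
$\frac{1}{\frac{1}{-4553418} + n} = \frac{1}{\frac{1}{-4553418} + \frac{113881951296}{94249}} = \frac{1}{- \frac{1}{4553418} + \frac{113881951296}{94249}} = \frac{1}{\frac{518552126906235479}{429155093082}} = \frac{429155093082}{518552126906235479}$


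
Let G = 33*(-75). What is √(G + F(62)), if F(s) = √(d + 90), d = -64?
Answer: √(-2475 + √26) ≈ 49.698*I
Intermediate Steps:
F(s) = √26 (F(s) = √(-64 + 90) = √26)
G = -2475
√(G + F(62)) = √(-2475 + √26)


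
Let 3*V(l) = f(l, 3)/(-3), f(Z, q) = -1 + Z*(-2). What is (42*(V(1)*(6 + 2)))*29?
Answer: 3248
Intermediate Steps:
f(Z, q) = -1 - 2*Z
V(l) = ⅑ + 2*l/9 (V(l) = ((-1 - 2*l)/(-3))/3 = ((-1 - 2*l)*(-⅓))/3 = (⅓ + 2*l/3)/3 = ⅑ + 2*l/9)
(42*(V(1)*(6 + 2)))*29 = (42*((⅑ + (2/9)*1)*(6 + 2)))*29 = (42*((⅑ + 2/9)*8))*29 = (42*((⅓)*8))*29 = (42*(8/3))*29 = 112*29 = 3248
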